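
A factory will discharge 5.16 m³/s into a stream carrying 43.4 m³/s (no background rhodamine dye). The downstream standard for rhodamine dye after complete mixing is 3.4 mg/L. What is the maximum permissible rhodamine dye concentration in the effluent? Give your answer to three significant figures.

At the limit, (Qr·Cr + Qe·Cₑ)/(Qr + Qe) = 3.4:
Cₑ = (48.56·3.4 − 43.40·0) / 5.160 = 32.00 mg/L.

32.0 mg/L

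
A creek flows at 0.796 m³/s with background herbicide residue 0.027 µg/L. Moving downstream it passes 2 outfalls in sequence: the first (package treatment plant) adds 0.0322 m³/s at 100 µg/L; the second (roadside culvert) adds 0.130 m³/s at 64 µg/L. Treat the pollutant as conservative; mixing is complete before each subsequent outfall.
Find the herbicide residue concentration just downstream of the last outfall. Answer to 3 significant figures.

12.1 µg/L

Outfall 1: combined Q = 0.8282 m³/s; C = (0.7960·0.02700 + 0.03220·100.0)/0.8282 = 3.914 µg/L.
Outfall 2: combined Q = 0.9582 m³/s; C = (0.8282·3.914 + 0.1300·64.00)/0.9582 = 12.07 µg/L.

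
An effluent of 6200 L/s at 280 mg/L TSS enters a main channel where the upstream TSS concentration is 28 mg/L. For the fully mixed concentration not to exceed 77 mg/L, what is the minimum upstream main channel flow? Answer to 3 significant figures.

Set C_mix = 77: (Q·28.00 + 6200·280.0) / (Q + 6200) = 77
→ Q = 6200·(280.0 − 77)/(77 − 28.00) = 25690 L/s.

25700 L/s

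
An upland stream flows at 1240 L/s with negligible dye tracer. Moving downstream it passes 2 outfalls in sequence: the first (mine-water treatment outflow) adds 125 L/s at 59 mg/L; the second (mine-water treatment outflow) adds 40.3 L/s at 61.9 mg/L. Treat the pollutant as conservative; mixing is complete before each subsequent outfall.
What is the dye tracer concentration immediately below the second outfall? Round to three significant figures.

Below outfall 1: Q → 1365 L/s, C = (1240·0 + 125.0·59.00)/1365 = 5.403 mg/L.
Below outfall 2: Q → 1405 L/s, C = (1365·5.403 + 40.30·61.90)/1405 = 7.023 mg/L.

7.02 mg/L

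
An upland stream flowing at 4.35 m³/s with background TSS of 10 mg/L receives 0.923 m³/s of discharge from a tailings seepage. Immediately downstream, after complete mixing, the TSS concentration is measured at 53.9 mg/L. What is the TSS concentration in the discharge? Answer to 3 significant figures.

Mass balance: 4.350·10.00 + 0.9230·Cₑ = 5.273·53.90
→ Cₑ = (5.273·53.90 − 4.350·10.00) / 0.9230 = 260.8 mg/L.

261 mg/L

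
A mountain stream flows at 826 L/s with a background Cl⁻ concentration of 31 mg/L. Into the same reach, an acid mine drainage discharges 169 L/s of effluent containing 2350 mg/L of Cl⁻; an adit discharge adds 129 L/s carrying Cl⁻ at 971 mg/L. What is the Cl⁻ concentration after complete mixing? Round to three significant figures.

488 mg/L

Mixed concentration C = ΣQC/ΣQ = (826.0·31.00 + 169.0·2350 + 129.0·971.0) / 1124 = 548000/1124 = 487.6 mg/L.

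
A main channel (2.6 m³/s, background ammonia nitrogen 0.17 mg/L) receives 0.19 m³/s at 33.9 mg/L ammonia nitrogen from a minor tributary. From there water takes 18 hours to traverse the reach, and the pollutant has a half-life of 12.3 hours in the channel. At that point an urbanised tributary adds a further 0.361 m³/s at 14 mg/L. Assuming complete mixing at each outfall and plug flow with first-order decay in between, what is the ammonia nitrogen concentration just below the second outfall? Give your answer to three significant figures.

Mixed concentration C = ΣQC/ΣQ = (2.600·0.1700 + 0.1900·33.90) / 2.790 = 6.883/2.790 = 2.467 mg/L; combined flow 2.790 m³/s.
Half-life 12.3 h → k = ln 2 / 12.3 = 0.05635 h⁻¹ = 1.352 d⁻¹.
Decay over the reach: 2.467·exp(−kt) = 2.467·0.3626 = 0.8946 mg/L.
Second outfall: C = (2.790·0.8946 + 0.3610·14.00)/3.151 = 2.396 mg/L.

2.40 mg/L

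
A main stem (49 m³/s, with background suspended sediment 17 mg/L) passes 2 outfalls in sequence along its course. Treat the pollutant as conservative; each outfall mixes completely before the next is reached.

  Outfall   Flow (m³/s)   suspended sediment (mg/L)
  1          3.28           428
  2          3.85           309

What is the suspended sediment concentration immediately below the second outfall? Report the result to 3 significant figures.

Outfall 1: combined Q = 52.28 m³/s; C = (49.00·17.00 + 3.280·428.0)/52.28 = 42.79 mg/L.
Outfall 2: combined Q = 56.13 m³/s; C = (52.28·42.79 + 3.850·309.0)/56.13 = 61.05 mg/L.

61.0 mg/L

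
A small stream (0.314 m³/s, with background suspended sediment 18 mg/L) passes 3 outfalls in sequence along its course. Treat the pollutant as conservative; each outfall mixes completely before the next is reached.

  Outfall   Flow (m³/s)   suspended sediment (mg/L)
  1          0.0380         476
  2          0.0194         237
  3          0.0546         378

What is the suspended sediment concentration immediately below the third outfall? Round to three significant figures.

115 mg/L

Below outfall 1: Q → 0.3520 m³/s, C = (0.3140·18.00 + 0.03800·476.0)/0.3520 = 67.44 mg/L.
Below outfall 2: Q → 0.3714 m³/s, C = (0.3520·67.44 + 0.01940·237.0)/0.3714 = 76.30 mg/L.
Below outfall 3: Q → 0.4260 m³/s, C = (0.3714·76.30 + 0.05460·378.0)/0.4260 = 115.0 mg/L.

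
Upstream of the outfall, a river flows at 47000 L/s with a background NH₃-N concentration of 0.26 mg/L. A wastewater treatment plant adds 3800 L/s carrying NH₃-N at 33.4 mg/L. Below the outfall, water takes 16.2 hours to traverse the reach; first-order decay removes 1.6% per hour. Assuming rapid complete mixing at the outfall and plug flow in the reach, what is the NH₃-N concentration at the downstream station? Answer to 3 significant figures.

2.11 mg/L

Mixed concentration C = ΣQC/ΣQ = (47000·0.2600 + 3800·33.40) / 50800 = 139100/50800 = 2.739 mg/L.
1.6%/h lost → k = −ln(1 − 0.016) = 0.01613 h⁻¹.
Applying C = C₀e^(−kt): 2.739 × 0.7701 = 2.109 mg/L.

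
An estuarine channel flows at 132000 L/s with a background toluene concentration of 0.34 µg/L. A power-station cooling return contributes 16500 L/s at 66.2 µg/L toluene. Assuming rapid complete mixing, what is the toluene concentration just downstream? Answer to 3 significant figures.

7.66 µg/L

Mass balance: C = (132000·0.3400 + 16500·66.20) / 148500 = 1137000/148500 = 7.658 µg/L.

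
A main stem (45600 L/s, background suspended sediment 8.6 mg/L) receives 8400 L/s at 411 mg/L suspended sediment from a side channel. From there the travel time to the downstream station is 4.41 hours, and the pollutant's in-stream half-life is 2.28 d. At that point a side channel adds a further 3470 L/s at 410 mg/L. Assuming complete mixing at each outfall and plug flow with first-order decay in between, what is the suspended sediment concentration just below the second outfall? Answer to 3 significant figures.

88.0 mg/L

Mass balance: C = (45600·8.600 + 8400·411.0) / 54000 = 3845000/54000 = 71.20 mg/L; combined flow 54000 L/s.
Half-life 2.28 d → k = ln 2 / 2.28 = 0.3040 d⁻¹.
Decay over the reach: 71.20·exp(−kt) = 71.20·0.9457 = 67.33 mg/L.
At the second outfall, C = (54000·67.33 + 3470·410.0) / (54000 + 3470) = 88.02 mg/L.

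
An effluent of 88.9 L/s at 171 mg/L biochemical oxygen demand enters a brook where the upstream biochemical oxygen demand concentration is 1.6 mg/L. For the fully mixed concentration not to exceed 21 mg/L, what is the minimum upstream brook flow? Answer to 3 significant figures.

687 L/s

Set C_mix = 21: (Q·1.600 + 88.90·171.0) / (Q + 88.90) = 21
→ Q = 88.90·(171.0 − 21)/(21 − 1.600) = 687.4 L/s.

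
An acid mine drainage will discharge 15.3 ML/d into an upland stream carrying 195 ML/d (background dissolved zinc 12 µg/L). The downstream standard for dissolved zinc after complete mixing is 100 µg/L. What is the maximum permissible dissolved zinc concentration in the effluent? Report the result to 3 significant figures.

At the limit, (Qr·Cr + Qe·Cₑ)/(Qr + Qe) = 100:
Cₑ = (210.3·100 − 195.0·12.00) / 15.30 = 1222 µg/L.

1220 µg/L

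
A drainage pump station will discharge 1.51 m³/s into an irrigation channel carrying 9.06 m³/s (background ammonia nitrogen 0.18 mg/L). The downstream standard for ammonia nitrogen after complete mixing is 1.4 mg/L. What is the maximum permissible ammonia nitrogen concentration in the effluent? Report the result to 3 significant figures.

At the limit, (Qr·Cr + Qe·Cₑ)/(Qr + Qe) = 1.4:
Cₑ = (10.57·1.4 − 9.060·0.1800) / 1.510 = 8.720 mg/L.

8.72 mg/L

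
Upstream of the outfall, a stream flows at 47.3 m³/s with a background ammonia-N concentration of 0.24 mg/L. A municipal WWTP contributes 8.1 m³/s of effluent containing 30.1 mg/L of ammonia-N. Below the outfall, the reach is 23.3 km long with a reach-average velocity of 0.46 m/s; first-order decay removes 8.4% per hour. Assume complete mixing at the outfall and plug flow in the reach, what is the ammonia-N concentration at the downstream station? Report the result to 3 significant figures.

After mixing, C = (47.30·0.2400 + 8.100·30.10) / 55.40 = 255.2/55.40 = 4.606 mg/L.
Travel time t = 23.3·1000 / 0.46 = 50650 s = 14.07 h.
8.4%/h lost → k = −ln(1 − 0.084) = 0.08774 h⁻¹.
First-order decay: C = 4.606·exp(−k·t) = 4.606·0.2910 = 1.340 mg/L.

1.34 mg/L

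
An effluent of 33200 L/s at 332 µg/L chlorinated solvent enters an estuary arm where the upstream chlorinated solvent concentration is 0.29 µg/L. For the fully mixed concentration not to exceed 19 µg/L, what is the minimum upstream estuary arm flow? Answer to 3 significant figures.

555000 L/s

Set C_mix = 19: (Q·0.2900 + 33200·332.0) / (Q + 33200) = 19
→ Q = 33200·(332.0 − 19)/(19 − 0.2900) = 555400 L/s.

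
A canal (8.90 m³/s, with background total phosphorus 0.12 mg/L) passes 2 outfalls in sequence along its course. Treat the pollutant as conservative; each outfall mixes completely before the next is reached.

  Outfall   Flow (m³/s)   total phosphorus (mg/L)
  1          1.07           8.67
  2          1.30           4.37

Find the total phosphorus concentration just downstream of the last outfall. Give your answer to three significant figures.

1.42 mg/L

Below outfall 1: Q → 9.970 m³/s, C = (8.900·0.1200 + 1.070·8.670)/9.970 = 1.038 mg/L.
Below outfall 2: Q → 11.27 m³/s, C = (9.970·1.038 + 1.300·4.370)/11.27 = 1.422 mg/L.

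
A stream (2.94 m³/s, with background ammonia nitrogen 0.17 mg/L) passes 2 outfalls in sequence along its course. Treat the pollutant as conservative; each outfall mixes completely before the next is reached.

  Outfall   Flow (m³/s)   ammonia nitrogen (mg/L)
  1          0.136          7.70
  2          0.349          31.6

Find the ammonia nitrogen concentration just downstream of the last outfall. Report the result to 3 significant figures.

After outfall 1: Q = 2.940 + 0.1360 = 3.076 m³/s; C = (2.940·0.1700 + 0.1360·7.700)/3.076 = 0.5029 mg/L.
After outfall 2: Q = 3.076 + 0.3490 = 3.425 m³/s; C = (3.076·0.5029 + 0.3490·31.60)/3.425 = 3.672 mg/L.

3.67 mg/L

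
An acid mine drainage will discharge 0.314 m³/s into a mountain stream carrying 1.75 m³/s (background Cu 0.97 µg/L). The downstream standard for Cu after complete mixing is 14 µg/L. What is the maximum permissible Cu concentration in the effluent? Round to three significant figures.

At the limit, (Qr·Cr + Qe·Cₑ)/(Qr + Qe) = 14:
Cₑ = (2.064·14 − 1.750·0.9700) / 0.3140 = 86.62 µg/L.

86.6 µg/L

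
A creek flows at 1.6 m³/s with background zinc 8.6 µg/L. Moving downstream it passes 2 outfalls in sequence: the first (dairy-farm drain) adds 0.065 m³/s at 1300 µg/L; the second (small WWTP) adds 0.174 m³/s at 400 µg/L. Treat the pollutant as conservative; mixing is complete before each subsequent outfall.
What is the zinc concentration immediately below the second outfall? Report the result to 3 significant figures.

91.3 µg/L

Outfall 1: combined Q = 1.665 m³/s; C = (1.600·8.600 + 0.06500·1300)/1.665 = 59.02 µg/L.
Outfall 2: combined Q = 1.839 m³/s; C = (1.665·59.02 + 0.1740·400.0)/1.839 = 91.28 µg/L.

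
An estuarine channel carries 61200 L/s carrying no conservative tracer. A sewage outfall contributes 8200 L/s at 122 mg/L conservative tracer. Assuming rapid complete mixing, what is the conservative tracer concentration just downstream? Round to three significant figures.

14.4 mg/L

Mass balance: C = (61200·0 + 8200·122.0) / 69400 = 1000000/69400 = 14.41 mg/L.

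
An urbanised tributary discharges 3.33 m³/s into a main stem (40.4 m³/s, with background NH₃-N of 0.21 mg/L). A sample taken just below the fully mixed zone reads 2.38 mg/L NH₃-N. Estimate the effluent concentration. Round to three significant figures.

28.7 mg/L

Mass balance: 40.40·0.2100 + 3.330·Cₑ = 43.73·2.380
→ Cₑ = (43.73·2.380 − 40.40·0.2100) / 3.330 = 28.71 mg/L.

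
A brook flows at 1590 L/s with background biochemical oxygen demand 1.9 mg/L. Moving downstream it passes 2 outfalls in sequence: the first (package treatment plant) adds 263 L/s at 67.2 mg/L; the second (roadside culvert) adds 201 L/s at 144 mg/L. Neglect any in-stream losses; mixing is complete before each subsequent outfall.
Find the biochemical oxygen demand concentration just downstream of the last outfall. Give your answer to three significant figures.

24.2 mg/L

After outfall 1: Q = 1590 + 263.0 = 1853 L/s; C = (1590·1.900 + 263.0·67.20)/1853 = 11.17 mg/L.
After outfall 2: Q = 1853 + 201.0 = 2054 L/s; C = (1853·11.17 + 201.0·144.0)/2054 = 24.17 mg/L.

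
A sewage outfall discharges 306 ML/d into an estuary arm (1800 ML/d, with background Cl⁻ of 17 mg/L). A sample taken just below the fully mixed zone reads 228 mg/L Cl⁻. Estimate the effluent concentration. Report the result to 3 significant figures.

1470 mg/L

Mass balance: 1800·17.00 + 306.0·Cₑ = 2106·228.0
→ Cₑ = (2106·228.0 − 1800·17.00) / 306.0 = 1469 mg/L.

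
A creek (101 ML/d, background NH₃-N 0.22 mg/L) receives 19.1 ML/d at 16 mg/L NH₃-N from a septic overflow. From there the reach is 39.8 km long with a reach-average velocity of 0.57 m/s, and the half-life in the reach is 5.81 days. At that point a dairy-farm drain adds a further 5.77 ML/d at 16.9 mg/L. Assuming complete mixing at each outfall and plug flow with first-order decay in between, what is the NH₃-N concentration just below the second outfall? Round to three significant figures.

Mixed concentration C = ΣQC/ΣQ = (101.0·0.2200 + 19.10·16.00) / 120.1 = 327.8/120.1 = 2.730 mg/L; combined flow 120.1 ML/d.
Travel time t = 39.8·1000 / 0.57 = 69820 s = 19.40 h.
Half-life 5.81 d → k = ln 2 / 5.81 = 0.1193 d⁻¹.
After decay, C = 2.730 × e^(−kt) = 2.730 × 0.9081 = 2.479 mg/L.
At the second outfall, C = (120.1·2.479 + 5.770·16.90) / (120.1 + 5.770) = 3.140 mg/L.

3.14 mg/L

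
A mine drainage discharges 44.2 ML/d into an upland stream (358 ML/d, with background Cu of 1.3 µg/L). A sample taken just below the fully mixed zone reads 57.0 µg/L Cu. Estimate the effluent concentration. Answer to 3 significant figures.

Mass balance: 358.0·1.300 + 44.20·Cₑ = 402.2·57.00
→ Cₑ = (402.2·57.00 − 358.0·1.300) / 44.20 = 508.1 µg/L.

508 µg/L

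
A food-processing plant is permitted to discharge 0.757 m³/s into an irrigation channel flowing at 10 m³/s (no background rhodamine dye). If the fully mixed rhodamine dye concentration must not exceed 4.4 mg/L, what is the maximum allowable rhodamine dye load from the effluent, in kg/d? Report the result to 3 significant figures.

4090 kg/d

Mass balance at the limit: 10.00·0 + 0.7570·Cₑ = 10.76·4.4 → Cₑ = 62.52 mg/L.
Load = 0.7570 m³/s × 62.52 g/m³ × 86 400 s/d = 4089 kg/d.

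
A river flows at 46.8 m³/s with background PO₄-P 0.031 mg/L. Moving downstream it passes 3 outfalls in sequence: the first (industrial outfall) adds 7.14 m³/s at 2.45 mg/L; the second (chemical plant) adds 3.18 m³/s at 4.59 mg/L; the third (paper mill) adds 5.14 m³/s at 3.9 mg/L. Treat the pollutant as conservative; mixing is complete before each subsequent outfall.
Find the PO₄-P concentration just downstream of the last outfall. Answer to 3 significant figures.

0.861 mg/L

After outfall 1: Q = 46.80 + 7.140 = 53.94 m³/s; C = (46.80·0.03100 + 7.140·2.450)/53.94 = 0.3512 mg/L.
After outfall 2: Q = 53.94 + 3.180 = 57.12 m³/s; C = (53.94·0.3512 + 3.180·4.590)/57.12 = 0.5872 mg/L.
After outfall 3: Q = 57.12 + 5.140 = 62.26 m³/s; C = (57.12·0.5872 + 5.140·3.900)/62.26 = 0.8607 mg/L.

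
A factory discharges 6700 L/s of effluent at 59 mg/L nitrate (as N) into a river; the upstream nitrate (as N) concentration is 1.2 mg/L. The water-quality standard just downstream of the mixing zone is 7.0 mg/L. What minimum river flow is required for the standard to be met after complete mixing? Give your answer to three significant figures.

60100 L/s

Set C_mix = 7.0: (Q·1.200 + 6700·59.00) / (Q + 6700) = 7.0
→ Q = 6700·(59.00 − 7.0)/(7.0 − 1.200) = 60070 L/s.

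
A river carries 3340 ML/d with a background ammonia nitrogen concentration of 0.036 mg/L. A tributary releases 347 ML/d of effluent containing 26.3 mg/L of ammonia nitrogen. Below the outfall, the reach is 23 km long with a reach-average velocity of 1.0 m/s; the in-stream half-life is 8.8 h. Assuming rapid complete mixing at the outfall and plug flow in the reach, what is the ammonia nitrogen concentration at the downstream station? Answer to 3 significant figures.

Mixed concentration C = ΣQC/ΣQ = (3340·0.03600 + 347.0·26.30) / 3687 = 9246/3687 = 2.508 mg/L.
Travel time t = 23·1000 / 1.0 = 23000 s = 6.389 h.
Half-life 8.8 h → k = ln 2 / 8.8 = 0.07877 h⁻¹ = 1.890 d⁻¹.
After decay, C = 2.508 × e^(−kt) = 2.508 × 0.6046 = 1.516 mg/L.

1.52 mg/L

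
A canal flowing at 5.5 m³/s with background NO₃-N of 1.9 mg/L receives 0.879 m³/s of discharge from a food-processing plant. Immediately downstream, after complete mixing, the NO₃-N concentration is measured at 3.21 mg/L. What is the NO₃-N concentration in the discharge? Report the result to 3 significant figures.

Mass balance: 5.500·1.900 + 0.8790·Cₑ = 6.379·3.210
→ Cₑ = (6.379·3.210 − 5.500·1.900) / 0.8790 = 11.41 mg/L.

11.4 mg/L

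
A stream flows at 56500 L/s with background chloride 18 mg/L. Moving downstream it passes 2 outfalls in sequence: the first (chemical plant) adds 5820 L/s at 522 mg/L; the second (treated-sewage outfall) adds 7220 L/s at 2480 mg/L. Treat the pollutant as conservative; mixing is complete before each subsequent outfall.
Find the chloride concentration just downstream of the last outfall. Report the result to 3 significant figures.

After outfall 1: Q = 56500 + 5820 = 62320 L/s; C = (56500·18.00 + 5820·522.0)/62320 = 65.07 mg/L.
After outfall 2: Q = 62320 + 7220 = 69540 L/s; C = (62320·65.07 + 7220·2480)/69540 = 315.8 mg/L.

316 mg/L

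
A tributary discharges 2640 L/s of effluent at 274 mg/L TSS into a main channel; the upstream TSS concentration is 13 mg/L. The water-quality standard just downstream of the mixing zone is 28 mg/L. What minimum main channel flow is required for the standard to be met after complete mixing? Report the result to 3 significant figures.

43300 L/s

Set C_mix = 28: (Q·13.00 + 2640·274.0) / (Q + 2640) = 28
→ Q = 2640·(274.0 − 28)/(28 − 13.00) = 43300 L/s.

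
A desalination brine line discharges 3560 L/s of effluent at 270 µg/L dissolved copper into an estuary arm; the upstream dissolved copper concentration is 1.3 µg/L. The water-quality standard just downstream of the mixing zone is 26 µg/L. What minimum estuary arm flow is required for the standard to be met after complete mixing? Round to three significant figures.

Set C_mix = 26: (Q·1.300 + 3560·270.0) / (Q + 3560) = 26
→ Q = 3560·(270.0 − 26)/(26 − 1.300) = 35170 L/s.

35200 L/s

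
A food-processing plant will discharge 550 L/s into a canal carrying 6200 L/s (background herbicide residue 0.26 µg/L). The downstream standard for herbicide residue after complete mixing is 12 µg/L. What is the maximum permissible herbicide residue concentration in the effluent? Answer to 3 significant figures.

At the limit, (Qr·Cr + Qe·Cₑ)/(Qr + Qe) = 12:
Cₑ = (6750·12 − 6200·0.2600) / 550.0 = 144.3 µg/L.

144 µg/L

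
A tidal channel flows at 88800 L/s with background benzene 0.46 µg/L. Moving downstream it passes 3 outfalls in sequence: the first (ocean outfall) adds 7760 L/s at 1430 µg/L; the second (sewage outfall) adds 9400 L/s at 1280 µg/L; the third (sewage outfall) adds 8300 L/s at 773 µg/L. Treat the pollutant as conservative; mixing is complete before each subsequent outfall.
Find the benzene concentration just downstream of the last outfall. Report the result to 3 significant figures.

Outfall 1: combined Q = 96560 L/s; C = (88800·0.4600 + 7760·1430)/96560 = 115.3 µg/L.
Outfall 2: combined Q = 106000 L/s; C = (96560·115.3 + 9400·1280)/106000 = 218.7 µg/L.
Outfall 3: combined Q = 114300 L/s; C = (106000·218.7 + 8300·773.0)/114300 = 258.9 µg/L.

259 µg/L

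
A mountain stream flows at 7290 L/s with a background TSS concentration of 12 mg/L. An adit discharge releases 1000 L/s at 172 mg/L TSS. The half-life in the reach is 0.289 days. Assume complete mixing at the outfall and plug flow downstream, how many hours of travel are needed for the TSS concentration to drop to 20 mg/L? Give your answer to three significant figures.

Conservation of mass: C = (7290·12.00 + 1000·172.0) / 8290 = 259500/8290 = 31.30 mg/L.
Half-life 0.289 d → k = ln 2 / 0.289 = 2.398 d⁻¹.
31.30·exp(−k·t) = 20 → t = ln(31.30/20)/k = 16130 s = 4.482 h.

4.48 h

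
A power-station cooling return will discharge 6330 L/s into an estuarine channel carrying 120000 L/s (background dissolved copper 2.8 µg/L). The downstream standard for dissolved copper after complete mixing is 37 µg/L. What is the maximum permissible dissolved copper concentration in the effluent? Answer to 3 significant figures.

At the limit, (Qr·Cr + Qe·Cₑ)/(Qr + Qe) = 37:
Cₑ = (126300·37 − 120000·2.800) / 6330 = 685.3 µg/L.

685 µg/L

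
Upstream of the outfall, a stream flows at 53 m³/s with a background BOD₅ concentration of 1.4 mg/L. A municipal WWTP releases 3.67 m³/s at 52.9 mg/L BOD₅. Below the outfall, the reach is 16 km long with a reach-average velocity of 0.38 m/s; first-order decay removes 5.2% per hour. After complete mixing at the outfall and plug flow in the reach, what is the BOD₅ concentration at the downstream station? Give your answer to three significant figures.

Conservation of mass: C = (53.00·1.400 + 3.670·52.90) / 56.67 = 268.3/56.67 = 4.735 mg/L.
Travel time t = 16·1000 / 0.38 = 42110 s = 11.70 h.
5.2%/h lost → k = −ln(1 − 0.052) = 0.05340 h⁻¹.
Decay over the reach: 4.735·exp(−kt) = 4.735·0.5355 = 2.536 mg/L.

2.54 mg/L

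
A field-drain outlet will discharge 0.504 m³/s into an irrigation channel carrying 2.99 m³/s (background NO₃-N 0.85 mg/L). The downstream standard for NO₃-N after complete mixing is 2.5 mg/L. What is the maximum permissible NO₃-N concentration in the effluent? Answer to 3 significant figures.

12.3 mg/L

At the limit, (Qr·Cr + Qe·Cₑ)/(Qr + Qe) = 2.5:
Cₑ = (3.494·2.5 − 2.990·0.8500) / 0.5040 = 12.29 mg/L.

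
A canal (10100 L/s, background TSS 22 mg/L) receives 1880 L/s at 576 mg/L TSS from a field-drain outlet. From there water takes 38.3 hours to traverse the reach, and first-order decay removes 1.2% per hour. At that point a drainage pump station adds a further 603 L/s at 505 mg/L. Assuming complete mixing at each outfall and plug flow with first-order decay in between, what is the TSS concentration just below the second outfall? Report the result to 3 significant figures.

89.5 mg/L

Conservation of mass: C = (10100·22.00 + 1880·576.0) / 11980 = 1305000/11980 = 108.9 mg/L; combined flow 11980 L/s.
1.2%/h lost → k = −ln(1 − 0.012) = 0.01207 h⁻¹.
First-order decay: C = 108.9·exp(−k·t) = 108.9·0.6298 = 68.61 mg/L.
At the second outfall, C = (11980·68.61 + 603.0·505.0) / (11980 + 603.0) = 89.52 mg/L.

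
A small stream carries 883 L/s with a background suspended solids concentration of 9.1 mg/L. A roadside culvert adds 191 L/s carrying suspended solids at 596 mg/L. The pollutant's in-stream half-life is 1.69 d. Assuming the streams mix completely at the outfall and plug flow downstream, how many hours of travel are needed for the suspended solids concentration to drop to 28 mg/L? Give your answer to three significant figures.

81.9 h

Conservation of mass: C = (883.0·9.100 + 191.0·596.0) / 1074 = 121900/1074 = 113.5 mg/L.
Half-life 1.69 d → k = ln 2 / 1.69 = 0.4101 d⁻¹.
113.5·exp(−k·t) = 28 → t = ln(113.5/28)/k = 294800 s = 81.89 h.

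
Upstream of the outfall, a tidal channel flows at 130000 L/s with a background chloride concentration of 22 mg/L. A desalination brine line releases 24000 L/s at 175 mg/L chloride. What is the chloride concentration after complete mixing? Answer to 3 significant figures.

After mixing, C = (130000·22.00 + 24000·175.0) / 154000 = 7060000/154000 = 45.84 mg/L.

45.8 mg/L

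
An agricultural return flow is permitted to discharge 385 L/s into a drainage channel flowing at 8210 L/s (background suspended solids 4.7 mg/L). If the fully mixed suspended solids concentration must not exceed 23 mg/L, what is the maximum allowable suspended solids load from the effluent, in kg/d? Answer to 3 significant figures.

Mass balance at the limit: 8210·4.700 + 385.0·Cₑ = 8595·23 → Cₑ = 413.2 mg/L.
385.0 L/s = 0.3850 m³/s. Load = 0.3850 m³/s × 413.2 g/m³ × 86 400 s/d = 13750 kg/d.

13700 kg/d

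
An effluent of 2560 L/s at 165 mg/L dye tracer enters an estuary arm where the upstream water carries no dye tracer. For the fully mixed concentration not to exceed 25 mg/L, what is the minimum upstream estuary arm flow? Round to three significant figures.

14300 L/s

Set C_mix = 25: (Q·0 + 2560·165.0) / (Q + 2560) = 25
→ Q = 2560·(165.0 − 25)/(25 − 0) = 14340 L/s.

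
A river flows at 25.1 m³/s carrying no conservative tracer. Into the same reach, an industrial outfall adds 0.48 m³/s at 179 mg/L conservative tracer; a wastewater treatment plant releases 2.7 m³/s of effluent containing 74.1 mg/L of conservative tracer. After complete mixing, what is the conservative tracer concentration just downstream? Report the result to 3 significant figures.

10.1 mg/L

Conservation of mass: C = (25.10·0 + 0.4800·179.0 + 2.700·74.10) / 28.28 = 286.0/28.28 = 10.11 mg/L.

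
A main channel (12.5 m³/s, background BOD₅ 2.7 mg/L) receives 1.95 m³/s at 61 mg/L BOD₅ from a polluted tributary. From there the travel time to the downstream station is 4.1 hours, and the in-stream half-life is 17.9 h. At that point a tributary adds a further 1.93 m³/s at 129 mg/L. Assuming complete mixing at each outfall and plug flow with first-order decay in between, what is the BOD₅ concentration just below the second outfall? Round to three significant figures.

Flow-weighted average: C = (12.50·2.700 + 1.950·61.00) / 14.45 = 152.7/14.45 = 10.57 mg/L; combined flow 14.45 m³/s.
Half-life 17.9 h → k = ln 2 / 17.9 = 0.03872 h⁻¹ = 0.9294 d⁻¹.
First-order decay: C = 10.57·exp(−k·t) = 10.57·0.8532 = 9.016 mg/L.
At the second outfall, C = (14.45·9.016 + 1.930·129.0) / (14.45 + 1.930) = 23.15 mg/L.

23.2 mg/L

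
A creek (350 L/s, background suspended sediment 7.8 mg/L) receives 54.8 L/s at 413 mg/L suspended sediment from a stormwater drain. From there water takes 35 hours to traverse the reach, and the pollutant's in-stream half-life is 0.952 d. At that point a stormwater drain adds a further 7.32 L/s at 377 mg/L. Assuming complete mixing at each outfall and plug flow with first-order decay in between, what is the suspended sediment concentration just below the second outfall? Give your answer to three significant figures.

After mixing, C = (350.0·7.800 + 54.80·413.0) / 404.8 = 25360/404.8 = 62.65 mg/L; combined flow 404.8 L/s.
Half-life 0.952 d → k = ln 2 / 0.952 = 0.7281 d⁻¹.
Decay over the reach: 62.65·exp(−kt) = 62.65·0.3458 = 21.67 mg/L.
Second outfall: C = (404.8·21.67 + 7.320·377.0)/412.1 = 27.98 mg/L.

28.0 mg/L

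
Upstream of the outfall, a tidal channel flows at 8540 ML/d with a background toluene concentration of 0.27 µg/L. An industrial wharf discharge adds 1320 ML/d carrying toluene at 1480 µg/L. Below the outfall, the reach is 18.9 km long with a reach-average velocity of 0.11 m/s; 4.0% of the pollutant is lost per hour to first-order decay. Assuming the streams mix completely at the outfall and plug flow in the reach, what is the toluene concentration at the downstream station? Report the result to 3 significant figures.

Mixed concentration C = ΣQC/ΣQ = (8540·0.2700 + 1320·1480) / 9860 = 1956000/9860 = 198.4 µg/L.
Travel time t = 18.9·1000 / 0.11 = 171800 s = 47.73 h.
4.0%/h lost → k = −ln(1 − 0.04) = 0.04082 h⁻¹.
After decay, C = 198.4 × e^(−kt) = 198.4 × 0.1425 = 28.27 µg/L.

28.3 µg/L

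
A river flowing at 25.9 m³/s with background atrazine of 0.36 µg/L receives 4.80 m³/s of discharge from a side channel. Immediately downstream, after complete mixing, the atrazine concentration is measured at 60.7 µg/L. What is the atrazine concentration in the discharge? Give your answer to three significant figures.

386 µg/L

Mass balance: 25.90·0.3600 + 4.800·Cₑ = 30.70·60.70
→ Cₑ = (30.70·60.70 − 25.90·0.3600) / 4.800 = 386.3 µg/L.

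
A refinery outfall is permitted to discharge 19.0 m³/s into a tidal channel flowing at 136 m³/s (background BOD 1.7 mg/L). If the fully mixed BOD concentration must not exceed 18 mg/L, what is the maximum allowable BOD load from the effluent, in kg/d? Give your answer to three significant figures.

221000 kg/d

Mass balance at the limit: 136.0·1.700 + 19.00·Cₑ = 155.0·18 → Cₑ = 134.7 mg/L.
Load = 19.00 m³/s × 134.7 g/m³ × 86 400 s/d = 221100 kg/d.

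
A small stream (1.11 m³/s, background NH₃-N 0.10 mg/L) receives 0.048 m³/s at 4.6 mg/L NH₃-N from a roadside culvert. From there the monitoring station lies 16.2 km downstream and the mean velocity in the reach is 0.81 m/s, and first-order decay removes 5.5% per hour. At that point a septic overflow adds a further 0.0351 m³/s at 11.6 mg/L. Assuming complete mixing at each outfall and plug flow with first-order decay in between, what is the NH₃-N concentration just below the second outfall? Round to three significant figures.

Flow-weighted average: C = (1.110·0.1000 + 0.04800·4.600) / 1.158 = 0.3318/1.158 = 0.2865 mg/L; combined flow 1.158 m³/s.
Travel time t = 16.2·1000 / 0.81 = 20000 s = 5.556 h.
5.5%/h lost → k = −ln(1 − 0.055) = 0.05657 h⁻¹.
Decay over the reach: 0.2865·exp(−kt) = 0.2865·0.7303 = 0.2093 mg/L.
At the second outfall, C = (1.158·0.2093 + 0.03510·11.60) / (1.158 + 0.03510) = 0.5444 mg/L.

0.544 mg/L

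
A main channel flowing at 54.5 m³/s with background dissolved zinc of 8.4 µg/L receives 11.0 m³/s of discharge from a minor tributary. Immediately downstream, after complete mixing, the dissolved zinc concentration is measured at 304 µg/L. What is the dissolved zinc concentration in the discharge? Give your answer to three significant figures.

1770 µg/L

Mass balance: 54.50·8.400 + 11.00·Cₑ = 65.50·304.0
→ Cₑ = (65.50·304.0 − 54.50·8.400) / 11.00 = 1769 µg/L.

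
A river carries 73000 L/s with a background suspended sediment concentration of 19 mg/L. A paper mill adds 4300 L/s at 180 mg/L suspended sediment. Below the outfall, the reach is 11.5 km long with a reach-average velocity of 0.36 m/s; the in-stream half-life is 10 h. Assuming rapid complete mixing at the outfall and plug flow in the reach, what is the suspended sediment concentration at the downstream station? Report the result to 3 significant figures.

15.1 mg/L

Conservation of mass: C = (73000·19.00 + 4300·180.0) / 77300 = 2161000/77300 = 27.96 mg/L.
Travel time t = 11.5·1000 / 0.36 = 31940 s = 8.873 h.
Half-life 10 h → k = ln 2 / 10 = 0.06931 h⁻¹ = 1.664 d⁻¹.
Decay over the reach: 27.96·exp(−kt) = 27.96·0.5406 = 15.11 mg/L.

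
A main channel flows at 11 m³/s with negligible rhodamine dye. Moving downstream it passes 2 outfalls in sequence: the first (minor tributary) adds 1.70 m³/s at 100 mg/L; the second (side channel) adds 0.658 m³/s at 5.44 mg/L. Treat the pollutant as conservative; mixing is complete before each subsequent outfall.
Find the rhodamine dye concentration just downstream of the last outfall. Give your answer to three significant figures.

Below outfall 1: Q → 12.70 m³/s, C = (11.00·0 + 1.700·100.0)/12.70 = 13.39 mg/L.
Below outfall 2: Q → 13.36 m³/s, C = (12.70·13.39 + 0.6580·5.440)/13.36 = 12.99 mg/L.

13.0 mg/L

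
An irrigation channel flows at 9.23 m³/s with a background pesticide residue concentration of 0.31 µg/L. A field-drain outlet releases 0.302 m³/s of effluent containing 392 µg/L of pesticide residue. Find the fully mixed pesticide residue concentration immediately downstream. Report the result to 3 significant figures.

12.7 µg/L

Mass balance: C = (9.230·0.3100 + 0.3020·392.0) / 9.532 = 121.2/9.532 = 12.72 µg/L.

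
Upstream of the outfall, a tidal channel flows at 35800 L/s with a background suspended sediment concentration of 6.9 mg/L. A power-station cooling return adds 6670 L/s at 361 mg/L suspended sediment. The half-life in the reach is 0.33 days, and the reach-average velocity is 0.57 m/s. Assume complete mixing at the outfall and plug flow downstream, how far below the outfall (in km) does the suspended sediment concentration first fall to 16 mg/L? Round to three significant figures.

Mixed concentration C = ΣQC/ΣQ = (35800·6.900 + 6670·361.0) / 42470 = 2655000/42470 = 62.51 mg/L.
Half-life 0.33 d → k = ln 2 / 0.33 = 2.100 d⁻¹.
Set 62.51·exp(−k·t) = 16 → t = ln(62.51/16)/k = 56060 s = 15.57 h.
Distance = v·t = 0.57·56060 = 31950 m = 31.95 km.

32.0 km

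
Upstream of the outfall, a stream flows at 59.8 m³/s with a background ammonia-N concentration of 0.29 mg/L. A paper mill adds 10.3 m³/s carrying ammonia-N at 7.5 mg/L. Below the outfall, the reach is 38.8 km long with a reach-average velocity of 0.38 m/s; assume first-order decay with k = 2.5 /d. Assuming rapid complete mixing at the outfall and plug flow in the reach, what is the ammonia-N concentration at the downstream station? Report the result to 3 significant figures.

Mass balance: C = (59.80·0.2900 + 10.30·7.500) / 70.10 = 94.59/70.10 = 1.349 mg/L.
Travel time t = 38.8·1000 / 0.38 = 102100 s = 28.36 h.
After decay, C = 1.349 × e^(−kt) = 1.349 × 0.05211 = 0.07031 mg/L.

0.0703 mg/L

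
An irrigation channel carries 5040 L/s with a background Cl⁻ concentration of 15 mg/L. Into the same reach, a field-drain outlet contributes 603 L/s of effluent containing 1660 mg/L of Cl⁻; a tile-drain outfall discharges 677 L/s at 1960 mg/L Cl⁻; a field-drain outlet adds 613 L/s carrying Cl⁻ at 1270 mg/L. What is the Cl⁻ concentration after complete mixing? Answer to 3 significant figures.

459 mg/L

Mixed concentration C = ΣQC/ΣQ = (5040·15.00 + 603.0·1660 + 677.0·1960 + 613.0·1270) / 6933 = 3182000/6933 = 459.0 mg/L.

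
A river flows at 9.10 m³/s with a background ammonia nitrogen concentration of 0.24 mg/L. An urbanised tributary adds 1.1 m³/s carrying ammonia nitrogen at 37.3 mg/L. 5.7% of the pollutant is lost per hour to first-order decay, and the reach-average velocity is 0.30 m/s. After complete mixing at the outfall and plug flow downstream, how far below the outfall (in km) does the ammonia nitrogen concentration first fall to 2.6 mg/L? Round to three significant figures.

8.99 km

Flow-weighted average: C = (9.100·0.2400 + 1.100·37.30) / 10.20 = 43.21/10.20 = 4.237 mg/L.
5.7%/h lost → k = −ln(1 − 0.057) = 0.05869 h⁻¹.
Set 4.237·exp(−k·t) = 2.6 → t = ln(4.237/2.6)/k = 29950 s = 8.320 h.
Distance = v·t = 0.30·29950 = 8985 m = 8.985 km.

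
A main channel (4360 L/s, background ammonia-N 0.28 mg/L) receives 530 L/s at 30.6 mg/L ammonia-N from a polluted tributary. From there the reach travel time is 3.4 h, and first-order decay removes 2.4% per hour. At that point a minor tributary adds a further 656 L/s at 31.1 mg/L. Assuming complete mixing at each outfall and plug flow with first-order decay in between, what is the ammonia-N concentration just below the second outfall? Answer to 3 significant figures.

Conservation of mass: C = (4360·0.2800 + 530.0·30.60) / 4890 = 17440/4890 = 3.566 mg/L; combined flow 4890 L/s.
2.4%/h lost → k = −ln(1 − 0.024) = 0.02429 h⁻¹.
First-order decay: C = 3.566·exp(−k·t) = 3.566·0.9207 = 3.284 mg/L.
At the second outfall, C = (4890·3.284 + 656.0·31.10) / (4890 + 656.0) = 6.574 mg/L.

6.57 mg/L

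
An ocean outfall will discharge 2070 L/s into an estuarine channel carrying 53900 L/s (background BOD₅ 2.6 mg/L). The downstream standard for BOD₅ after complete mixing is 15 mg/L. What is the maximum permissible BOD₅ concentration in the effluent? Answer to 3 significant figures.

At the limit, (Qr·Cr + Qe·Cₑ)/(Qr + Qe) = 15:
Cₑ = (55970·15 − 53900·2.600) / 2070 = 337.9 mg/L.

338 mg/L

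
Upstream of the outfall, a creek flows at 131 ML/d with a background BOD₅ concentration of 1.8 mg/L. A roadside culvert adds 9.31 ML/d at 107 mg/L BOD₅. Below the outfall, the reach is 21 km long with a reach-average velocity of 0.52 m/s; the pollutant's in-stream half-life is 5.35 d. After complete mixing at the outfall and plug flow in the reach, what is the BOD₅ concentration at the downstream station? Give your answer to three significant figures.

Mass balance: C = (131.0·1.800 + 9.310·107.0) / 140.3 = 1232/140.3 = 8.780 mg/L.
Travel time t = 21·1000 / 0.52 = 40380 s = 11.22 h.
Half-life 5.35 d → k = ln 2 / 5.35 = 0.1296 d⁻¹.
First-order decay: C = 8.780·exp(−k·t) = 8.780·0.9412 = 8.264 mg/L.

8.26 mg/L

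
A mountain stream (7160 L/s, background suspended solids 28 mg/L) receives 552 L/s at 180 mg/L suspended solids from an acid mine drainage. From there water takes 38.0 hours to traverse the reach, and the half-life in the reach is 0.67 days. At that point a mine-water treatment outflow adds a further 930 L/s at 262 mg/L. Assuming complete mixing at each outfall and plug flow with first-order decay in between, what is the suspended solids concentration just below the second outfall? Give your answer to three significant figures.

Mixed concentration C = ΣQC/ΣQ = (7160·28.00 + 552.0·180.0) / 7712 = 299800/7712 = 38.88 mg/L; combined flow 7712 L/s.
Half-life 0.67 d → k = ln 2 / 0.67 = 1.035 d⁻¹.
Decay over the reach: 38.88·exp(−kt) = 38.88·0.1944 = 7.557 mg/L.
At the second outfall, C = (7712·7.557 + 930.0·262.0) / (7712 + 930.0) = 34.94 mg/L.

34.9 mg/L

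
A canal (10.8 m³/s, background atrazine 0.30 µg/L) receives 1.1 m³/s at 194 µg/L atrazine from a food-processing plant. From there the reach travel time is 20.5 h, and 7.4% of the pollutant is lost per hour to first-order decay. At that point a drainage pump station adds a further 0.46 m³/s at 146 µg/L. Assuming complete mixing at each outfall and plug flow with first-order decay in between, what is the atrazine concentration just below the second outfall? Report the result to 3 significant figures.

9.06 µg/L

Mass balance: C = (10.80·0.3000 + 1.100·194.0) / 11.90 = 216.6/11.90 = 18.21 µg/L; combined flow 11.90 m³/s.
7.4%/h lost → k = −ln(1 − 0.074) = 0.07688 h⁻¹.
First-order decay: C = 18.21·exp(−k·t) = 18.21·0.2068 = 3.765 µg/L.
Second outfall: C = (11.90·3.765 + 0.4600·146.0)/12.36 = 9.058 µg/L.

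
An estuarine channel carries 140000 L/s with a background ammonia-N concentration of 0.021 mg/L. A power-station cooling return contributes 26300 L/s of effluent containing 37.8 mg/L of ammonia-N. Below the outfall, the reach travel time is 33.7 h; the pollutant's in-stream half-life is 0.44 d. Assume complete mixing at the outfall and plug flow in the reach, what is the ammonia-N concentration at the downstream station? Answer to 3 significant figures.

0.656 mg/L

Mass balance: C = (140000·0.02100 + 26300·37.80) / 166300 = 997100/166300 = 5.996 mg/L.
Half-life 0.44 d → k = ln 2 / 0.44 = 1.575 d⁻¹.
Applying C = C₀e^(−kt): 5.996 × 0.1095 = 0.6564 mg/L.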